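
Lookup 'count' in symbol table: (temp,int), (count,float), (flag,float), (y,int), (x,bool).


Lookup 'count' → type float


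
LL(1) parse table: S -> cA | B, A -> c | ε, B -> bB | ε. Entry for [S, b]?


For [S, b]: 'b' ∈ FIRST(B)
Entry: S -> B


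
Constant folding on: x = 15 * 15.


15 * 15 = 225 at compile time
Optimized: x = 225


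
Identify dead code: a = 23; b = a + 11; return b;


a is read by b's definition; b is returned
No dead code


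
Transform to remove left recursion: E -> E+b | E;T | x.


Left-recursive alternatives: E+b, E;T; non-recursive: x
Introduce E': E -> xE', E' -> +bE' | ;TE' | ε


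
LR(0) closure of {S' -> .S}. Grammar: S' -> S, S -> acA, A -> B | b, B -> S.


Start: S' -> .S
For each item with dot before a nonterminal B, add B -> .γ for every B-production
Closure: [S' -> .S, S -> .acA]


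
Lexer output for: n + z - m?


Scan left to right, longest-match per lexeme
Tokens: ID(n), OP(+), ID(z), OP(-), ID(m)


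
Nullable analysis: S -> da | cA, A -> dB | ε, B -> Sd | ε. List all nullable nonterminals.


A nonterminal is nullable iff some alternative derives ε (directly, or every symbol in it is nullable)
Nullable: {A, B}


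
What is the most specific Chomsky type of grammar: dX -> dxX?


LHS has context (more than one symbol) and |LHS| ≤ |RHS|
Classification: Type 1 (Context-Sensitive)


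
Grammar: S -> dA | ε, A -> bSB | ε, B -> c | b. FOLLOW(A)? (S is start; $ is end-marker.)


$ ∈ FOLLOW(S). For each A -> αBβ: add FIRST(β)\{ε} to FOLLOW(B); if β nullable, add FOLLOW(A).
FOLLOW(A) = {$, b, c}


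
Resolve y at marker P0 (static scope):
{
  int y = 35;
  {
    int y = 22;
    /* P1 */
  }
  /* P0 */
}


y declared in the same block as P0
y = 35


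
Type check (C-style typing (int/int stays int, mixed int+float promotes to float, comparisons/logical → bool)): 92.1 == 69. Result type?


Operand types: float == int
Rule: comparison yields bool
Result type: bool


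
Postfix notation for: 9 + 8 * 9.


* has higher precedence, evaluate 8*9 first
Postfix: 9 8 9 * +


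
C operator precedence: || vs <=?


'<=' is relational (level 7); '||' is logical OR (level 1)
Higher level binds tighter
'<=' has higher precedence than '||'


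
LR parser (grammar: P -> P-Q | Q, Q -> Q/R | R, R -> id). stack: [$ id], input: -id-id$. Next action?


'id' on top is the handle for R -> id
Action: reduce (R -> id)


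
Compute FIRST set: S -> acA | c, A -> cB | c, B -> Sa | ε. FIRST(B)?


Per alternative of B: FIRST(Sa) = {a, c}; FIRST(ε) = {ε}
FIRST(B) = {a, c, ε}


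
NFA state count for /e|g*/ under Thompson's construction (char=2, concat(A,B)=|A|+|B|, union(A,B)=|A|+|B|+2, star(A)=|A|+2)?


Syntax tree has 2 char leaf(s), 1 union(s), 1 star(s)
chars contribute 2×2 = 4; each union adds +2; each star adds +2
Total: 4 + 2 + 2 = 8 states


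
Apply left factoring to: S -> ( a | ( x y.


Common prefix: '('
Factored: S -> ( S', S' -> a | x y


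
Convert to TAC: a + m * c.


Break into single-operator statements:
t1 = m * c
t2 = a + t1


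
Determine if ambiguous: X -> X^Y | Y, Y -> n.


precedence layered via separate nonterminal Y: deterministic
Unambiguous


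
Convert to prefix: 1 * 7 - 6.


left-to-right (same/higher precedence on left): tree is (- (* 1 7) 6)
Prefix: - * 1 7 6


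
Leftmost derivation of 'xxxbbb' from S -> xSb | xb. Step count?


Derivation: S => xSb => xxSbb => xxxbbb
Steps: 3


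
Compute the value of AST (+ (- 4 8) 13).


Evaluate inner: (- 4 8) = -4
Evaluate root: (+ -4 13) = 9
Result: 9


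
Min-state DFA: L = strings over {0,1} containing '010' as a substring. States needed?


KMP-style automaton: 3 progress states + 1 absorbing accept = 4
Minimal DFA: 4 states


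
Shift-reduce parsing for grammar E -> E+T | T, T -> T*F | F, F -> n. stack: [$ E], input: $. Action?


start symbol E on stack, input exhausted
Action: accept


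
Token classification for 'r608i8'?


Pattern: letter/underscore followed by alphanumerics, not a keyword
Type: IDENTIFIER


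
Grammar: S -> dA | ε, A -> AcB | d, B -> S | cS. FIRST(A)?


Per alternative of A: FIRST(AcB) = {d}; FIRST(d) = {d}
FIRST(A) = {d}


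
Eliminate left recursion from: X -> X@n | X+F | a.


Left-recursive alternatives: X@n, X+F; non-recursive: a
Introduce X': X -> aX', X' -> @nX' | +FX' | ε


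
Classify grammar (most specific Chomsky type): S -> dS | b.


Right-linear: every RHS is a terminal or a terminal followed by one nonterminal
Classification: Type 3 (Regular)


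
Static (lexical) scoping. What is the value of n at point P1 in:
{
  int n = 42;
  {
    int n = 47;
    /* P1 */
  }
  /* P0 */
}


n declared in the same block as P1
n = 47


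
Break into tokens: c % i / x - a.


Scan left to right, longest-match per lexeme
Tokens: ID(c), OP(%), ID(i), OP(/), ID(x), OP(-), ID(a)


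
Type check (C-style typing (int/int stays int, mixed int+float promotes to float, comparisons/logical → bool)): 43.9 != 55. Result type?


Operand types: float != int
Rule: comparison yields bool
Result type: bool


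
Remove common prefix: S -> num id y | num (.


Common prefix: 'num'
Factored: S -> num S', S' -> id y | (


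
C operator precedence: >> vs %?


'%' is multiplicative (level 10); '>>' is shift (level 8)
Higher level binds tighter
'%' has higher precedence than '>>'


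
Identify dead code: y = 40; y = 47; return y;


first assignment to y is overwritten before any read
Dead: 'y = 40'


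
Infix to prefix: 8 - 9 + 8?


left-to-right (same/higher precedence on left): tree is (+ (- 8 9) 8)
Prefix: + - 8 9 8


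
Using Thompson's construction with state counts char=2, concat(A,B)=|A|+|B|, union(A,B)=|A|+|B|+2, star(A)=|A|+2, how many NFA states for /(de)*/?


Syntax tree has 2 char leaf(s), 0 union(s), 1 star(s)
chars contribute 2×2 = 4; each union adds +2; each star adds +2
Total: 4 + 0 + 2 = 6 states


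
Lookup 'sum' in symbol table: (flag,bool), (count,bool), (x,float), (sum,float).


Lookup 'sum' → type float


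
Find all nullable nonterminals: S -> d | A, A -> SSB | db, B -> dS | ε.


A nonterminal is nullable iff some alternative derives ε (directly, or every symbol in it is nullable)
Nullable: {B}


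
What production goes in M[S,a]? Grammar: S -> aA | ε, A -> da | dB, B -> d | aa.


For [S, a]: 'a' ∈ FIRST(aA)
Entry: S -> aA


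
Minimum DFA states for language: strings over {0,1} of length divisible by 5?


Track length mod 5: states 0..4, accept at 0
Minimal DFA: 5 states


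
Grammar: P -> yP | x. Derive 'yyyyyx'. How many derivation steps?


Derivation: P => yP => yyP => yyyP => yyyyP => yyyyyP => yyyyyx
Steps: 6


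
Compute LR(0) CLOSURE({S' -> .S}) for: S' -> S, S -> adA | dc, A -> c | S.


Start: S' -> .S
For each item with dot before a nonterminal B, add B -> .γ for every B-production
Closure: [S' -> .S, S -> .adA, S -> .dc]


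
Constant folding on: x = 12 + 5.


12 + 5 = 17 at compile time
Optimized: x = 17


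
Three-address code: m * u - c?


Break into single-operator statements:
t1 = m * u
t2 = t1 - c


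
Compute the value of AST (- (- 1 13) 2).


Evaluate inner: (- 1 13) = -12
Evaluate root: (- -12 2) = -14
Result: -14


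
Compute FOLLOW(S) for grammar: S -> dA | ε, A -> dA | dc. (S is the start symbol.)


$ ∈ FOLLOW(S). For each A -> αBβ: add FIRST(β)\{ε} to FOLLOW(B); if β nullable, add FOLLOW(A).
FOLLOW(S) = {$}


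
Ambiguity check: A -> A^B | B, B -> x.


precedence layered via separate nonterminal B: deterministic
Unambiguous


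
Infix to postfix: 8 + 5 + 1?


Left to right (same or higher precedence on left)
Postfix: 8 5 + 1 +


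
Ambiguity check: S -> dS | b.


right-linear, alternatives start with distinct terminals 'd' vs 'b': unique leftmost derivation
Unambiguous


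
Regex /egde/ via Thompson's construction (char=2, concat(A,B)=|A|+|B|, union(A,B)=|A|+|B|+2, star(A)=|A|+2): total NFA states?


Syntax tree has 4 char leaf(s), 0 union(s), 0 star(s)
chars contribute 4×2 = 8; each union adds +2; each star adds +2
Total: 8 + 0 + 0 = 8 states


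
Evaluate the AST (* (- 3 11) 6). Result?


Evaluate inner: (- 3 11) = -8
Evaluate root: (* -8 6) = -48
Result: -48


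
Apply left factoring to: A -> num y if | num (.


Common prefix: 'num'
Factored: A -> num A', A' -> y if | (


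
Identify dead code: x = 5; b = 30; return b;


x is assigned but never read
Dead: 'x = 5'


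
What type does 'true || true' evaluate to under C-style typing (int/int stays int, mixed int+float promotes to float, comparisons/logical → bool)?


Operand types: bool || bool
Rule: logical operators take bool operands and yield bool
Result type: bool


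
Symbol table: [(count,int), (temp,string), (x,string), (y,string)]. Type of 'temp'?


Lookup 'temp' → type string


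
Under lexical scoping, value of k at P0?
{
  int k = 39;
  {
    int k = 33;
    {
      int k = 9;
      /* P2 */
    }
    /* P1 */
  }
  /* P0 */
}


k declared in the same block as P0
k = 39


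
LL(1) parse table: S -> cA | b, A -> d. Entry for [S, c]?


For [S, c]: 'c' ∈ FIRST(cA)
Entry: S -> cA


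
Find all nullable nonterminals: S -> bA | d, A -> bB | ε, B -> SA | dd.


A nonterminal is nullable iff some alternative derives ε (directly, or every symbol in it is nullable)
Nullable: {A}


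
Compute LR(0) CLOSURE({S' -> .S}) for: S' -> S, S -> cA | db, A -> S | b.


Start: S' -> .S
For each item with dot before a nonterminal B, add B -> .γ for every B-production
Closure: [S' -> .S, S -> .cA, S -> .db]


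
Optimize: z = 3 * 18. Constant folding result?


3 * 18 = 54 at compile time
Optimized: z = 54


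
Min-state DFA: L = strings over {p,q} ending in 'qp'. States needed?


Track the longest suffix of input matching a prefix of 'qp': 3 classes (prefixes of length 0..2)
Minimal DFA: 3 states


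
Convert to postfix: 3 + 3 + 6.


Left to right (same or higher precedence on left)
Postfix: 3 3 + 6 +


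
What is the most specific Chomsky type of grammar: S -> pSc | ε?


Single nonterminal LHS, but p^n c^n is not regular
Classification: Type 2 (Context-Free)


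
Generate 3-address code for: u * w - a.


Break into single-operator statements:
t1 = u * w
t2 = t1 - a


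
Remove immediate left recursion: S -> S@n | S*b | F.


Left-recursive alternatives: S@n, S*b; non-recursive: F
Introduce S': S -> FS', S' -> @nS' | *bS' | ε


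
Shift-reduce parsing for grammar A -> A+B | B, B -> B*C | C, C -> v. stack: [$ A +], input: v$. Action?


no handle ('A+' is not any RHS); shift 'v'
Action: shift


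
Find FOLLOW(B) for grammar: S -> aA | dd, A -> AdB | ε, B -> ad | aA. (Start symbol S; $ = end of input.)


$ ∈ FOLLOW(S). For each A -> αBβ: add FIRST(β)\{ε} to FOLLOW(B); if β nullable, add FOLLOW(A).
FOLLOW(B) = {$, d}


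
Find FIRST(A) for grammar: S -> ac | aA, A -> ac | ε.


Per alternative of A: FIRST(ac) = {a}; FIRST(ε) = {ε}
FIRST(A) = {a, ε}


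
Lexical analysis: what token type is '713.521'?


Pattern: digits with a decimal point
Type: FLOAT_LITERAL


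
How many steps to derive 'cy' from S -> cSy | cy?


Derivation: S => cy
Steps: 1


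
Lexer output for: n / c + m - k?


Scan left to right, longest-match per lexeme
Tokens: ID(n), OP(/), ID(c), OP(+), ID(m), OP(-), ID(k)


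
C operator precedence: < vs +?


'+' is additive (level 9); '<' is relational (level 7)
Higher level binds tighter
'+' has higher precedence than '<'


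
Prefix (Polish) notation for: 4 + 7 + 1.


left-to-right (same/higher precedence on left): tree is (+ (+ 4 7) 1)
Prefix: + + 4 7 1


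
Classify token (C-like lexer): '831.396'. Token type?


Pattern: digits with a decimal point
Type: FLOAT_LITERAL


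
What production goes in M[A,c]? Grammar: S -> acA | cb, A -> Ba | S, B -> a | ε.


For [A, c]: 'c' ∈ FIRST(S)
Entry: A -> S


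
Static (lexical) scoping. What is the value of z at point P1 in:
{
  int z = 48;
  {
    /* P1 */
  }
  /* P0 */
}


P1's block does not declare z; resolves to the enclosing declaration at depth 0
z = 48


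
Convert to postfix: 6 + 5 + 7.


Left to right (same or higher precedence on left)
Postfix: 6 5 + 7 +


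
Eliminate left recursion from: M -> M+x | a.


Left-recursive alternatives: M+x; non-recursive: a
Introduce M': M -> aM', M' -> +xM' | ε


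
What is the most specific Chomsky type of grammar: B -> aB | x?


Right-linear: every RHS is a terminal or a terminal followed by one nonterminal
Classification: Type 3 (Regular)


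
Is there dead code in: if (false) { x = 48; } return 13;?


condition is constant false, so the whole block is unreachable
Dead: 'if (false) { x = 48; }'


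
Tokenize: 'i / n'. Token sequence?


Scan left to right, longest-match per lexeme
Tokens: ID(i), OP(/), ID(n)


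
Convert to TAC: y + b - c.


Break into single-operator statements:
t1 = y + b
t2 = t1 - c


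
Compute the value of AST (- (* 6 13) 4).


Evaluate inner: (* 6 13) = 78
Evaluate root: (- 78 4) = 74
Result: 74


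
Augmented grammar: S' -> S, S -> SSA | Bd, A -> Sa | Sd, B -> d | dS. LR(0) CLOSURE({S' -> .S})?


Start: S' -> .S
For each item with dot before a nonterminal B, add B -> .γ for every B-production
Closure: [S' -> .S, S -> .SSA, S -> .Bd, B -> .d, B -> .dS]


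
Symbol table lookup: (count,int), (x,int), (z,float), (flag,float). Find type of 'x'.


Lookup 'x' → type int


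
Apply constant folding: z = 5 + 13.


5 + 13 = 18 at compile time
Optimized: z = 18


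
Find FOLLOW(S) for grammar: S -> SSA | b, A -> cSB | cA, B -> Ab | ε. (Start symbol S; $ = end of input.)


$ ∈ FOLLOW(S). For each A -> αBβ: add FIRST(β)\{ε} to FOLLOW(B); if β nullable, add FOLLOW(A).
FOLLOW(S) = {$, b, c}


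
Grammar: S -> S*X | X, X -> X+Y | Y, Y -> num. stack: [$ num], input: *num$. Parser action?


'num' on top is the handle for Y -> num
Action: reduce (Y -> num)


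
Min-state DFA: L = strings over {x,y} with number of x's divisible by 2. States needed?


Track (count of x) mod 2: states 0..1, accept at 0
Minimal DFA: 2 states


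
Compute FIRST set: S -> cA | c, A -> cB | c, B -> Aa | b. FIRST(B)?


Per alternative of B: FIRST(Aa) = {c}; FIRST(b) = {b}
FIRST(B) = {b, c}


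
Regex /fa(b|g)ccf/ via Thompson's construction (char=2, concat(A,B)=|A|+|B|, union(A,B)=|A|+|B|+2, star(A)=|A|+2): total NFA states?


Syntax tree has 7 char leaf(s), 1 union(s), 0 star(s)
chars contribute 7×2 = 14; each union adds +2; each star adds +2
Total: 14 + 2 + 0 = 16 states


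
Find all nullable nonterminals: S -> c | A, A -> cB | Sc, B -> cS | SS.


A nonterminal is nullable iff some alternative derives ε (directly, or every symbol in it is nullable)
Nullable: {}


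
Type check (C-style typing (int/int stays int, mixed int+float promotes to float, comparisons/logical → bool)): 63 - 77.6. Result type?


Operand types: int - float
Rule: mixed int/float promotes to float; int/int stays int
Result type: float


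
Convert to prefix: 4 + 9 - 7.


left-to-right (same/higher precedence on left): tree is (- (+ 4 9) 7)
Prefix: - + 4 9 7


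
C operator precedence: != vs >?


'>' is relational (level 7); '!=' is equality (level 6)
Higher level binds tighter
'>' has higher precedence than '!='


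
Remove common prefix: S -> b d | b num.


Common prefix: 'b'
Factored: S -> b S', S' -> d | num


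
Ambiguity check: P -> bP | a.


right-linear, alternatives start with distinct terminals 'b' vs 'a': unique leftmost derivation
Unambiguous


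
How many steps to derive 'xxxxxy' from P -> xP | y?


Derivation: P => xP => xxP => xxxP => xxxxP => xxxxxP => xxxxxy
Steps: 6


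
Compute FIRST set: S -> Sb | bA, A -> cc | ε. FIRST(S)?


Per alternative of S: FIRST(Sb) = {b}; FIRST(bA) = {b}
FIRST(S) = {b}


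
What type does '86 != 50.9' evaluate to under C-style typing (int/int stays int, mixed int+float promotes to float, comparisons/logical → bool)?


Operand types: int != float
Rule: comparison yields bool
Result type: bool


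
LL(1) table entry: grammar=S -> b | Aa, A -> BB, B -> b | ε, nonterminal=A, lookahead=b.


For [A, b]: 'b' ∈ FIRST(BB)
Entry: A -> BB


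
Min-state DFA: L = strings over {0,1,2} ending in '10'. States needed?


Track the longest suffix of input matching a prefix of '10': 3 classes (prefixes of length 0..2)
Minimal DFA: 3 states


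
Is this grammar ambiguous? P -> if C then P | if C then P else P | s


dangling else: 'if C then if C then s else s' parses two ways
Ambiguous


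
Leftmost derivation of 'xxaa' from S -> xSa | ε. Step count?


Derivation: S => xSa => xxSaa => xxaa
Steps: 3


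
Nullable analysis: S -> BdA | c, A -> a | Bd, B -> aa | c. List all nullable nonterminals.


A nonterminal is nullable iff some alternative derives ε (directly, or every symbol in it is nullable)
Nullable: {}


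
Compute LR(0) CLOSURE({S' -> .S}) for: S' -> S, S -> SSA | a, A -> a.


Start: S' -> .S
For each item with dot before a nonterminal B, add B -> .γ for every B-production
Closure: [S' -> .S, S -> .SSA, S -> .a]


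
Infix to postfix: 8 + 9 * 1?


* has higher precedence, evaluate 9*1 first
Postfix: 8 9 1 * +


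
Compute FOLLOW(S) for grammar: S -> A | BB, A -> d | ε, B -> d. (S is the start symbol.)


$ ∈ FOLLOW(S). For each A -> αBβ: add FIRST(β)\{ε} to FOLLOW(B); if β nullable, add FOLLOW(A).
FOLLOW(S) = {$}


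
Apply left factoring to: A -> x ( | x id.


Common prefix: 'x'
Factored: A -> x A', A' -> ( | id


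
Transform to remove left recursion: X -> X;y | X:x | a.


Left-recursive alternatives: X;y, X:x; non-recursive: a
Introduce X': X -> aX', X' -> ;yX' | :xX' | ε


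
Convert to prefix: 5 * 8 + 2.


left-to-right (same/higher precedence on left): tree is (+ (* 5 8) 2)
Prefix: + * 5 8 2


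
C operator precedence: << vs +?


'+' is additive (level 9); '<<' is shift (level 8)
Higher level binds tighter
'+' has higher precedence than '<<'


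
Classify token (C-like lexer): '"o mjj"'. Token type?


Pattern: double-quoted sequence
Type: STRING_LITERAL


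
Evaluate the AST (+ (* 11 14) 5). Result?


Evaluate inner: (* 11 14) = 154
Evaluate root: (+ 154 5) = 159
Result: 159


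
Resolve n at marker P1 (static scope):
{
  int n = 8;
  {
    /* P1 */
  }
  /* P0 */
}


P1's block does not declare n; resolves to the enclosing declaration at depth 0
n = 8


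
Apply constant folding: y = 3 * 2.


3 * 2 = 6 at compile time
Optimized: y = 6


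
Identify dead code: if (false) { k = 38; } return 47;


condition is constant false, so the whole block is unreachable
Dead: 'if (false) { k = 38; }'


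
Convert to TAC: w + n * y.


Break into single-operator statements:
t1 = n * y
t2 = w + t1


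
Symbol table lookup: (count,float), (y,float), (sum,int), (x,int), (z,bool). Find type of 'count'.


Lookup 'count' → type float


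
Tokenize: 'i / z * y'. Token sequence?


Scan left to right, longest-match per lexeme
Tokens: ID(i), OP(/), ID(z), OP(*), ID(y)


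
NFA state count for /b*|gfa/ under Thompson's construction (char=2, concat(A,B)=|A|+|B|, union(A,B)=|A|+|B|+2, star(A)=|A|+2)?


Syntax tree has 4 char leaf(s), 1 union(s), 1 star(s)
chars contribute 4×2 = 8; each union adds +2; each star adds +2
Total: 8 + 2 + 2 = 12 states


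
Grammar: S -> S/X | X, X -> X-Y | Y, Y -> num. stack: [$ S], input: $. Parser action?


start symbol S on stack, input exhausted
Action: accept


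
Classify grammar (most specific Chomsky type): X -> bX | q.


Right-linear: every RHS is a terminal or a terminal followed by one nonterminal
Classification: Type 3 (Regular)


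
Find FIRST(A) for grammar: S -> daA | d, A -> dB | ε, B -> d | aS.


Per alternative of A: FIRST(dB) = {d}; FIRST(ε) = {ε}
FIRST(A) = {d, ε}


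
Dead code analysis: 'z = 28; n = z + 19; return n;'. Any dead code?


z is read by n's definition; n is returned
No dead code


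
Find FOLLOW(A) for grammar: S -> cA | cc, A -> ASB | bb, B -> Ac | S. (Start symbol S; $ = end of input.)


$ ∈ FOLLOW(S). For each A -> αBβ: add FIRST(β)\{ε} to FOLLOW(B); if β nullable, add FOLLOW(A).
FOLLOW(A) = {$, b, c}


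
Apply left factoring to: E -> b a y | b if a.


Common prefix: 'b'
Factored: E -> b E', E' -> a y | if a


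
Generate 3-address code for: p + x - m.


Break into single-operator statements:
t1 = p + x
t2 = t1 - m


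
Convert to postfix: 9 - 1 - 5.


Left to right (same or higher precedence on left)
Postfix: 9 1 - 5 -


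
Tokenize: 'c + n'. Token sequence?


Scan left to right, longest-match per lexeme
Tokens: ID(c), OP(+), ID(n)


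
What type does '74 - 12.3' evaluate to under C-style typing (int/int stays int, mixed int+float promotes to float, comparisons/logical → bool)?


Operand types: int - float
Rule: mixed int/float promotes to float; int/int stays int
Result type: float


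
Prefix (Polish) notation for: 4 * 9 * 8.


left-to-right (same/higher precedence on left): tree is (* (* 4 9) 8)
Prefix: * * 4 9 8


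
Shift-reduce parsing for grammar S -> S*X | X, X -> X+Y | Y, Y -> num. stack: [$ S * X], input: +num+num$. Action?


'+' can extend X; shift to build X -> X+Y
Action: shift


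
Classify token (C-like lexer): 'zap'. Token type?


Pattern: letter/underscore followed by alphanumerics, not a keyword
Type: IDENTIFIER


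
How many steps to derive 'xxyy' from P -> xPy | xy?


Derivation: P => xPy => xxyy
Steps: 2


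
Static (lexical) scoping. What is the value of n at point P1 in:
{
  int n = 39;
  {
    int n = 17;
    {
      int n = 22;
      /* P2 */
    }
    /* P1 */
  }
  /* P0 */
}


n declared in the same block as P1
n = 17


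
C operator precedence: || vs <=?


'<=' is relational (level 7); '||' is logical OR (level 1)
Higher level binds tighter
'<=' has higher precedence than '||'


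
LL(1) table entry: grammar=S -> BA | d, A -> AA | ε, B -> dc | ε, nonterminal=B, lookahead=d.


For [B, d]: 'd' ∈ FIRST(dc)
Entry: B -> dc


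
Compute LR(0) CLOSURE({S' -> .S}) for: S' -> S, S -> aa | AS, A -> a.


Start: S' -> .S
For each item with dot before a nonterminal B, add B -> .γ for every B-production
Closure: [S' -> .S, S -> .aa, S -> .AS, A -> .a]


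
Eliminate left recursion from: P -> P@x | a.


Left-recursive alternatives: P@x; non-recursive: a
Introduce P': P -> aP', P' -> @xP' | ε


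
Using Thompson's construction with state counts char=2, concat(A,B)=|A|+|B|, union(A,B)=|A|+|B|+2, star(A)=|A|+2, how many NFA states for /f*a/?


Syntax tree has 2 char leaf(s), 0 union(s), 1 star(s)
chars contribute 2×2 = 4; each union adds +2; each star adds +2
Total: 4 + 0 + 2 = 6 states


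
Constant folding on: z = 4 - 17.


4 - 17 = -13 at compile time
Optimized: z = -13


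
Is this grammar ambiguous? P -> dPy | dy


balanced d^n…y^n: each string has a unique parse
Unambiguous


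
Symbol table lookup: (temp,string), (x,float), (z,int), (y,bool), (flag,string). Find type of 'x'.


Lookup 'x' → type float


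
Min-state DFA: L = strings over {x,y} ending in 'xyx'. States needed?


Track the longest suffix of input matching a prefix of 'xyx': 4 classes (prefixes of length 0..3)
Minimal DFA: 4 states


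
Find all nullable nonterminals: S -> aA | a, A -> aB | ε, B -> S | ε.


A nonterminal is nullable iff some alternative derives ε (directly, or every symbol in it is nullable)
Nullable: {A, B}


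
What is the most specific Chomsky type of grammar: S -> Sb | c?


Left-linear: every RHS is a terminal or one nonterminal followed by a terminal
Classification: Type 3 (Regular)


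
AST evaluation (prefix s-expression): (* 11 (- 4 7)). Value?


Evaluate inner: (- 4 7) = -3
Evaluate root: (* 11 -3) = -33
Result: -33


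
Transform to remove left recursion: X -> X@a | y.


Left-recursive alternatives: X@a; non-recursive: y
Introduce X': X -> yX', X' -> @aX' | ε


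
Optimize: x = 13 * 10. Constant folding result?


13 * 10 = 130 at compile time
Optimized: x = 130


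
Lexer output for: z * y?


Scan left to right, longest-match per lexeme
Tokens: ID(z), OP(*), ID(y)


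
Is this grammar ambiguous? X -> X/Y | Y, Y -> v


precedence layered via separate nonterminal Y: deterministic
Unambiguous


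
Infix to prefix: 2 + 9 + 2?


left-to-right (same/higher precedence on left): tree is (+ (+ 2 9) 2)
Prefix: + + 2 9 2


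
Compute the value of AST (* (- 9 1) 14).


Evaluate inner: (- 9 1) = 8
Evaluate root: (* 8 14) = 112
Result: 112


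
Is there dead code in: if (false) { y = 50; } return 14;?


condition is constant false, so the whole block is unreachable
Dead: 'if (false) { y = 50; }'


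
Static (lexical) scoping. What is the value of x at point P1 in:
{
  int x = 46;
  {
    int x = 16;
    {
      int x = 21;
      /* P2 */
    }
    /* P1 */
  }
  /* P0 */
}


x declared in the same block as P1
x = 16


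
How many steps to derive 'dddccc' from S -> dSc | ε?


Derivation: S => dSc => ddScc => dddSccc => dddccc
Steps: 4


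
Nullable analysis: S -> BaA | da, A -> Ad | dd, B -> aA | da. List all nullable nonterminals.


A nonterminal is nullable iff some alternative derives ε (directly, or every symbol in it is nullable)
Nullable: {}


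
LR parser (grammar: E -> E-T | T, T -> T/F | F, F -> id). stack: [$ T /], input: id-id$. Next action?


no handle; shift 'id'
Action: shift


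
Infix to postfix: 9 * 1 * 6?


Left to right (same or higher precedence on left)
Postfix: 9 1 * 6 *


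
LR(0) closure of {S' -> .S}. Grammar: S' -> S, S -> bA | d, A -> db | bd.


Start: S' -> .S
For each item with dot before a nonterminal B, add B -> .γ for every B-production
Closure: [S' -> .S, S -> .bA, S -> .d]


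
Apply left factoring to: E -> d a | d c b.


Common prefix: 'd'
Factored: E -> d E', E' -> a | c b


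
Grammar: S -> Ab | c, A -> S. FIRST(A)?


Per alternative of A: FIRST(S) = {c}
FIRST(A) = {c}


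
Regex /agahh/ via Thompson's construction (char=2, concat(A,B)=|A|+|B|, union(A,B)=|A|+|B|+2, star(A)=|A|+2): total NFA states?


Syntax tree has 5 char leaf(s), 0 union(s), 0 star(s)
chars contribute 5×2 = 10; each union adds +2; each star adds +2
Total: 10 + 0 + 0 = 10 states


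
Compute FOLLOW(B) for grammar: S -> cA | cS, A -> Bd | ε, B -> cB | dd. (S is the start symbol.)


$ ∈ FOLLOW(S). For each A -> αBβ: add FIRST(β)\{ε} to FOLLOW(B); if β nullable, add FOLLOW(A).
FOLLOW(B) = {d}


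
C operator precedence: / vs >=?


'/' is multiplicative (level 10); '>=' is relational (level 7)
Higher level binds tighter
'/' has higher precedence than '>='


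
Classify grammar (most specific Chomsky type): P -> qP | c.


Right-linear: every RHS is a terminal or a terminal followed by one nonterminal
Classification: Type 3 (Regular)


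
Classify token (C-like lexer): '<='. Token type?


Pattern: operator symbol
Type: OPERATOR


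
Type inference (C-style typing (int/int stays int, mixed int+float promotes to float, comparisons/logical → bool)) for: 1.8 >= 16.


Operand types: float >= int
Rule: comparison yields bool
Result type: bool


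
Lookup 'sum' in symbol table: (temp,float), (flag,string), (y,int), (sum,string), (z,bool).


Lookup 'sum' → type string


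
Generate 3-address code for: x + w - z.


Break into single-operator statements:
t1 = x + w
t2 = t1 - z


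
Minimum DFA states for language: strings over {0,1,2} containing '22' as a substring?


KMP-style automaton: 2 progress states + 1 absorbing accept = 3
Minimal DFA: 3 states


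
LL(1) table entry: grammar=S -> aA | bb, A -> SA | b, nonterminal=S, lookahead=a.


For [S, a]: 'a' ∈ FIRST(aA)
Entry: S -> aA


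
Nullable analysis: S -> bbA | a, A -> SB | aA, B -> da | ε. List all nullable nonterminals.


A nonterminal is nullable iff some alternative derives ε (directly, or every symbol in it is nullable)
Nullable: {B}


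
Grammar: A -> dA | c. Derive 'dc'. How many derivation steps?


Derivation: A => dA => dc
Steps: 2


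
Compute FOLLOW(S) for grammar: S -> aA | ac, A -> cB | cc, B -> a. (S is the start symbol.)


$ ∈ FOLLOW(S). For each A -> αBβ: add FIRST(β)\{ε} to FOLLOW(B); if β nullable, add FOLLOW(A).
FOLLOW(S) = {$}


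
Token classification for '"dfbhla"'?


Pattern: double-quoted sequence
Type: STRING_LITERAL


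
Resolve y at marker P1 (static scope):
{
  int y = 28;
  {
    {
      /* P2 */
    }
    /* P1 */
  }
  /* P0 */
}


P1's block does not declare y; resolves to the enclosing declaration at depth 0
y = 28


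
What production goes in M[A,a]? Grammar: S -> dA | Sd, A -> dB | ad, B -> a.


For [A, a]: 'a' ∈ FIRST(ad)
Entry: A -> ad


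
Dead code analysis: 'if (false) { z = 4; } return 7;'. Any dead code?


condition is constant false, so the whole block is unreachable
Dead: 'if (false) { z = 4; }'


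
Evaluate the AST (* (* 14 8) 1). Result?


Evaluate inner: (* 14 8) = 112
Evaluate root: (* 112 1) = 112
Result: 112


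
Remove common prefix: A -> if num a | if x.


Common prefix: 'if'
Factored: A -> if A', A' -> num a | x


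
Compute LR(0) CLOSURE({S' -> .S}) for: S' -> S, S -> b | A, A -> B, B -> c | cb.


Start: S' -> .S
For each item with dot before a nonterminal B, add B -> .γ for every B-production
Closure: [S' -> .S, S -> .b, S -> .A, A -> .B, B -> .c, B -> .cb]


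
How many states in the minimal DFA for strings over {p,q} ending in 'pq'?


Track the longest suffix of input matching a prefix of 'pq': 3 classes (prefixes of length 0..2)
Minimal DFA: 3 states


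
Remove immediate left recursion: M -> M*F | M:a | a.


Left-recursive alternatives: M*F, M:a; non-recursive: a
Introduce M': M -> aM', M' -> *FM' | :aM' | ε


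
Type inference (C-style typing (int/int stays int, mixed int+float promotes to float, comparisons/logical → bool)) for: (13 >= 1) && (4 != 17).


Operand types: bool && bool
Rule: logical operators take bool operands and yield bool
Result type: bool


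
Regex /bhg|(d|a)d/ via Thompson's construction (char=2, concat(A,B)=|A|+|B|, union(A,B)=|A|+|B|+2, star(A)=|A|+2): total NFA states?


Syntax tree has 6 char leaf(s), 2 union(s), 0 star(s)
chars contribute 6×2 = 12; each union adds +2; each star adds +2
Total: 12 + 4 + 0 = 16 states


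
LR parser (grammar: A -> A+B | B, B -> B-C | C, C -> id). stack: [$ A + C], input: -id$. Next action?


'C' (not preceded by B-) is the handle for B -> C
Action: reduce (B -> C)


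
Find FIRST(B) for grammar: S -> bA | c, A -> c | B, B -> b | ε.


Per alternative of B: FIRST(b) = {b}; FIRST(ε) = {ε}
FIRST(B) = {b, ε}


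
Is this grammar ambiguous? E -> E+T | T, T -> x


precedence layered via separate nonterminal T: deterministic
Unambiguous


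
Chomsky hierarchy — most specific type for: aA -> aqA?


LHS has context (more than one symbol) and |LHS| ≤ |RHS|
Classification: Type 1 (Context-Sensitive)


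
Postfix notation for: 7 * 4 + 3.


Left to right (same or higher precedence on left)
Postfix: 7 4 * 3 +


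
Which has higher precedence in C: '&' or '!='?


'!=' is equality (level 6); '&' is bitwise AND (level 5)
Higher level binds tighter
'!=' has higher precedence than '&'


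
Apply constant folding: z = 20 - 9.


20 - 9 = 11 at compile time
Optimized: z = 11


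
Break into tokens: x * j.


Scan left to right, longest-match per lexeme
Tokens: ID(x), OP(*), ID(j)


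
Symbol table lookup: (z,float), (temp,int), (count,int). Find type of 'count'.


Lookup 'count' → type int


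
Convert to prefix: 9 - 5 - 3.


left-to-right (same/higher precedence on left): tree is (- (- 9 5) 3)
Prefix: - - 9 5 3


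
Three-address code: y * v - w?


Break into single-operator statements:
t1 = y * v
t2 = t1 - w


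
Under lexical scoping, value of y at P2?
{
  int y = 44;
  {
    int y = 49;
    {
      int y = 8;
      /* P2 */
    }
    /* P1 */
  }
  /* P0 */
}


y declared in the same block as P2
y = 8


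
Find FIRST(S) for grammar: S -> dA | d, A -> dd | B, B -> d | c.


Per alternative of S: FIRST(dA) = {d}; FIRST(d) = {d}
FIRST(S) = {d}


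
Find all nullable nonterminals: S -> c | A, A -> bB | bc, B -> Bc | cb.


A nonterminal is nullable iff some alternative derives ε (directly, or every symbol in it is nullable)
Nullable: {}


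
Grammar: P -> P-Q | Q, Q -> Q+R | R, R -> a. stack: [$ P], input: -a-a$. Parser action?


shift '-' to continue P -> P-Q
Action: shift


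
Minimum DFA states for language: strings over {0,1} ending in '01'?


Track the longest suffix of input matching a prefix of '01': 3 classes (prefixes of length 0..2)
Minimal DFA: 3 states


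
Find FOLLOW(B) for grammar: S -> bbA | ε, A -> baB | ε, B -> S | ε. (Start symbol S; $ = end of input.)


$ ∈ FOLLOW(S). For each A -> αBβ: add FIRST(β)\{ε} to FOLLOW(B); if β nullable, add FOLLOW(A).
FOLLOW(B) = {$}


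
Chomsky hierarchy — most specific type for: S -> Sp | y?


Left-linear: every RHS is a terminal or one nonterminal followed by a terminal
Classification: Type 3 (Regular)


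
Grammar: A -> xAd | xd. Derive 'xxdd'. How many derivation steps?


Derivation: A => xAd => xxdd
Steps: 2


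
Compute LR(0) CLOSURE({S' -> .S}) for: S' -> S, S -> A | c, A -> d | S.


Start: S' -> .S
For each item with dot before a nonterminal B, add B -> .γ for every B-production
Closure: [S' -> .S, S -> .A, S -> .c, A -> .d, A -> .S]


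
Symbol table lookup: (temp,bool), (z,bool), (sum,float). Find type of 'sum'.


Lookup 'sum' → type float


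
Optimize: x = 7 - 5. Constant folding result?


7 - 5 = 2 at compile time
Optimized: x = 2


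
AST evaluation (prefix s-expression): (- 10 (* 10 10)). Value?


Evaluate inner: (* 10 10) = 100
Evaluate root: (- 10 100) = -90
Result: -90


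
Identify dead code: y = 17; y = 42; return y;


first assignment to y is overwritten before any read
Dead: 'y = 17'


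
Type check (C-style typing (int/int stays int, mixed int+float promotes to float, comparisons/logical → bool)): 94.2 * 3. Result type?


Operand types: float * int
Rule: mixed int/float promotes to float; int/int stays int
Result type: float


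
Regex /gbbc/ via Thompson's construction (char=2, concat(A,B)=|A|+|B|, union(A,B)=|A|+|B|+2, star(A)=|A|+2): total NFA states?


Syntax tree has 4 char leaf(s), 0 union(s), 0 star(s)
chars contribute 4×2 = 8; each union adds +2; each star adds +2
Total: 8 + 0 + 0 = 8 states


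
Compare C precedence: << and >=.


'<<' is shift (level 8); '>=' is relational (level 7)
Higher level binds tighter
'<<' has higher precedence than '>='


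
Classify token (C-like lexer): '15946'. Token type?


Pattern: digits only
Type: INTEGER_LITERAL


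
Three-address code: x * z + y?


Break into single-operator statements:
t1 = x * z
t2 = t1 + y


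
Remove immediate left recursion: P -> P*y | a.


Left-recursive alternatives: P*y; non-recursive: a
Introduce P': P -> aP', P' -> *yP' | ε


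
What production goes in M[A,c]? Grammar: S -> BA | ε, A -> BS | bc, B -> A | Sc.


For [A, c]: 'c' ∈ FIRST(BS)
Entry: A -> BS


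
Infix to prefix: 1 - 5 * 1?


'*' binds tighter: tree is (- 1 (* 5 1))
Prefix: - 1 * 5 1


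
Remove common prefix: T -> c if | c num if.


Common prefix: 'c'
Factored: T -> c T', T' -> if | num if


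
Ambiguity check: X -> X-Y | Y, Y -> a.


precedence layered via separate nonterminal Y: deterministic
Unambiguous


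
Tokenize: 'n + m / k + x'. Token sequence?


Scan left to right, longest-match per lexeme
Tokens: ID(n), OP(+), ID(m), OP(/), ID(k), OP(+), ID(x)


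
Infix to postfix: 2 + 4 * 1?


* has higher precedence, evaluate 4*1 first
Postfix: 2 4 1 * +


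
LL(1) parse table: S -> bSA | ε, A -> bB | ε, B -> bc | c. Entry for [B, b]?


For [B, b]: 'b' ∈ FIRST(bc)
Entry: B -> bc


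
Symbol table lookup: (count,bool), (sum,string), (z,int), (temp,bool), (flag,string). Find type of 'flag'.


Lookup 'flag' → type string


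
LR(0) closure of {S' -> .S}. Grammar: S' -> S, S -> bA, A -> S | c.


Start: S' -> .S
For each item with dot before a nonterminal B, add B -> .γ for every B-production
Closure: [S' -> .S, S -> .bA]


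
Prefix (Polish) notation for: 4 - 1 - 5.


left-to-right (same/higher precedence on left): tree is (- (- 4 1) 5)
Prefix: - - 4 1 5


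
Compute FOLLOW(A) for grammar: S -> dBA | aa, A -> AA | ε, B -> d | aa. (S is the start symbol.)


$ ∈ FOLLOW(S). For each A -> αBβ: add FIRST(β)\{ε} to FOLLOW(B); if β nullable, add FOLLOW(A).
FOLLOW(A) = {$}


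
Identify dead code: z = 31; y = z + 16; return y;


z is read by y's definition; y is returned
No dead code


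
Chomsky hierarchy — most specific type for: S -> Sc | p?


Left-linear: every RHS is a terminal or one nonterminal followed by a terminal
Classification: Type 3 (Regular)


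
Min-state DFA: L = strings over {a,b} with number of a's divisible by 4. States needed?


Track (count of a) mod 4: states 0..3, accept at 0
Minimal DFA: 4 states


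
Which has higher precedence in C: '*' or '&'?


'*' is multiplicative (level 10); '&' is bitwise AND (level 5)
Higher level binds tighter
'*' has higher precedence than '&'


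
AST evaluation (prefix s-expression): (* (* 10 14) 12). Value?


Evaluate inner: (* 10 14) = 140
Evaluate root: (* 140 12) = 1680
Result: 1680


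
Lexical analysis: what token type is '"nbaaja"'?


Pattern: double-quoted sequence
Type: STRING_LITERAL


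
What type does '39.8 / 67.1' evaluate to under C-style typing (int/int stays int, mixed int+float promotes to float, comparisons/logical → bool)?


Operand types: float / float
Rule: mixed int/float promotes to float; int/int stays int
Result type: float


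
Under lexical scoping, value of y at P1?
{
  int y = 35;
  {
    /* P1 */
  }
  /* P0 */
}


P1's block does not declare y; resolves to the enclosing declaration at depth 0
y = 35


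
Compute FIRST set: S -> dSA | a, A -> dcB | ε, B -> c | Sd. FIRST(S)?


Per alternative of S: FIRST(dSA) = {d}; FIRST(a) = {a}
FIRST(S) = {a, d}


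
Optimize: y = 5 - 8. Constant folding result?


5 - 8 = -3 at compile time
Optimized: y = -3


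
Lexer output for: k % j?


Scan left to right, longest-match per lexeme
Tokens: ID(k), OP(%), ID(j)


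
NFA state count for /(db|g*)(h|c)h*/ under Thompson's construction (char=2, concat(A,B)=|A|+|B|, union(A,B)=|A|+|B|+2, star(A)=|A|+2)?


Syntax tree has 6 char leaf(s), 2 union(s), 2 star(s)
chars contribute 6×2 = 12; each union adds +2; each star adds +2
Total: 12 + 4 + 4 = 20 states


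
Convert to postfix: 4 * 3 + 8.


Left to right (same or higher precedence on left)
Postfix: 4 3 * 8 +
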